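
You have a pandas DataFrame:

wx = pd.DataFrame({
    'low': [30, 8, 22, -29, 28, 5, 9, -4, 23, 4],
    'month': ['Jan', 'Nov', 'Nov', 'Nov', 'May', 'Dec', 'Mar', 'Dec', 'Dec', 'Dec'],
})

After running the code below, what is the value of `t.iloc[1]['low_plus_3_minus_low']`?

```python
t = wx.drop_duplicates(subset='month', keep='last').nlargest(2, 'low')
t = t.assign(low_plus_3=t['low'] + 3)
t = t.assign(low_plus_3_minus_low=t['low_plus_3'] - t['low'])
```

drop duplicate month (keep=last):
   low month
0   30   Jan
3  -29   Nov
4   28   May
6    9   Mar
9    4   Dec
take 2 rows with largest low:
   low month
0   30   Jan
4   28   May
add column low_plus_3 = t['low'] + 3:
   low month  low_plus_3
0   30   Jan          33
4   28   May          31
add column low_plus_3_minus_low = t['low_plus_3'] - t['low']:
   low month  low_plus_3  low_plus_3_minus_low
0   30   Jan          33                     3
4   28   May          31                     3
Taking the value at position 1, column 'low_plus_3_minus_low' gives 3.

3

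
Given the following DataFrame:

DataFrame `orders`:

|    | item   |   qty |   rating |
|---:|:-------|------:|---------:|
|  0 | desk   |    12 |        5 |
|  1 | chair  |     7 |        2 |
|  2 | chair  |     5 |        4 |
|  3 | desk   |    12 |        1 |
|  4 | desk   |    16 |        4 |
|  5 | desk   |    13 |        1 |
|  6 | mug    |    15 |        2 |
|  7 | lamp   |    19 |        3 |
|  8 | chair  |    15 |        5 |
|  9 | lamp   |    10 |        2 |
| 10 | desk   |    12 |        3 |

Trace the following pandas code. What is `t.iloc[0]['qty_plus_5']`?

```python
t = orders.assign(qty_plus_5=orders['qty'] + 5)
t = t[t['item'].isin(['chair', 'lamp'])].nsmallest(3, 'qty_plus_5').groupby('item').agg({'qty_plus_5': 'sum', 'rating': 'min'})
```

add column qty_plus_5 = orders['qty'] + 5:
     item  qty  rating  qty_plus_5
0    desk   12       5          17
1   chair    7       2          12
2   chair    5       4          10
3    desk   12       1          17
4    desk   16       4          21
5    desk   13       1          18
6     mug   15       2          20
7    lamp   19       3          24
8   chair   15       5          20
9    lamp   10       2          15
10   desk   12       3          17
filter rows where item in ['chair', 'lamp']:
    item  qty  rating  qty_plus_5
1  chair    7       2          12
2  chair    5       4          10
7   lamp   19       3          24
8  chair   15       5          20
9   lamp   10       2          15
take 3 rows with smallest qty_plus_5:
    item  qty  rating  qty_plus_5
2  chair    5       4          10
1  chair    7       2          12
9   lamp   10       2          15
group by item: sum(qty_plus_5), min(rating):
       qty_plus_5  rating
item                     
chair          22       2
lamp           15       2
value at position 0, column 'qty_plus_5' → 22

22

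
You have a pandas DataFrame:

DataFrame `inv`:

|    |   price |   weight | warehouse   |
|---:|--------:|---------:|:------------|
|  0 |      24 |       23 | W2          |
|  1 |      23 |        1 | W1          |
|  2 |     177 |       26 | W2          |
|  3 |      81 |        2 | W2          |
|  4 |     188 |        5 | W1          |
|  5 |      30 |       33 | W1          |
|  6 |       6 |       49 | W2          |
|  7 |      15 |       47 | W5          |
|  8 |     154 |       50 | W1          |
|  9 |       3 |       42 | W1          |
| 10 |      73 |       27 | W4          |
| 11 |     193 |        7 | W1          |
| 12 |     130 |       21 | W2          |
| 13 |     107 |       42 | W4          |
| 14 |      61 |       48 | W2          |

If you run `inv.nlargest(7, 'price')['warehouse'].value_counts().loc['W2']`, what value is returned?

take 7 rows with largest price:
    price  weight warehouse
11    193       7        W1
4     188       5        W1
2     177      26        W2
8     154      50        W1
12    130      21        W2
13    107      42        W4
3      81       2        W2
value_counts of warehouse:
warehouse
W1    3
W2    3
W4    1
Name: count, dtype: int64
Reading off the value at index 'W2', we get 3.

3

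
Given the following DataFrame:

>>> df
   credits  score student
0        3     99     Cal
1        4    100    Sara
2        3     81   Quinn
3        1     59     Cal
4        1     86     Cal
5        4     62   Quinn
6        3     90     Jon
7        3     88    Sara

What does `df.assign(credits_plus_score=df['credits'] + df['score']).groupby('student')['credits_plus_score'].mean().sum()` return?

add column credits_plus_score = df['credits'] + df['score']:
   credits  score student  credits_plus_score
0        3     99     Cal                 102
1        4    100    Sara                 104
2        3     81   Quinn                  84
3        1     59     Cal                  60
4        1     86     Cal                  87
5        4     62   Quinn                  66
6        3     90     Jon                  93
7        3     88    Sara                  91
group by student, mean of credits_plus_score:
student
Cal      83.0
Jon      93.0
Quinn    75.0
Sara     97.5
Name: credits_plus_score, dtype: float64
Reading off the sum of the resulting series, we get 348.5.

348.5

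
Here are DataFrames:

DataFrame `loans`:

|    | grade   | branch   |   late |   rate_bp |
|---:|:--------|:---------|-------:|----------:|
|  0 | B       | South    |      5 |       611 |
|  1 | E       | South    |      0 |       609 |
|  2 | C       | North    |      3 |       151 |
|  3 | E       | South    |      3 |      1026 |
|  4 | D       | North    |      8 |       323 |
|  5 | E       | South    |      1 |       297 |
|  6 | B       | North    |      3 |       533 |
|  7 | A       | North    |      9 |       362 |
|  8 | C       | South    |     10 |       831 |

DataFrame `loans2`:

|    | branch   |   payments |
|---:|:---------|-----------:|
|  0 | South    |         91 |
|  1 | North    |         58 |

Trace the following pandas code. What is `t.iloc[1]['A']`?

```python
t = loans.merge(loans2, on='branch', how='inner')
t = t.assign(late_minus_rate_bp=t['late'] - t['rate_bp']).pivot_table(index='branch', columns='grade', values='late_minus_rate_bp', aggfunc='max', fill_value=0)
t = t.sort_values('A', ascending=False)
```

merge on 'branch' (how='inner') → 9 rows:
  grade branch  late  rate_bp  payments
0     B  South     5      611        91
1     E  South     0      609        91
2     C  North     3      151        58
3     E  South     3     1026        91
4     D  North     8      323        58
5     E  South     1      297        91
6     B  North     3      533        58
7     A  North     9      362        58
8     C  South    10      831        91
add column late_minus_rate_bp = t['late'] - t['rate_bp']:
  grade branch  late  rate_bp  payments  late_minus_rate_bp
0     B  South     5      611        91                -606
1     E  South     0      609        91                -609
2     C  North     3      151        58                -148
3     E  South     3     1026        91               -1023
4     D  North     8      323        58                -315
5     E  South     1      297        91                -296
6     B  North     3      533        58                -530
7     A  North     9      362        58                -353
8     C  South    10      831        91                -821
pivot: rows=branch, cols=grade, max(late_minus_rate_bp):
grade     A    B    C    D    E
branch                         
North  -353 -530 -148 -315    0
South     0 -606 -821    0 -296
sort by A descending:
grade     A    B    C    D    E
branch                         
South     0 -606 -821    0 -296
North  -353 -530 -148 -315    0
value at position 1, column 'A' → -353

-353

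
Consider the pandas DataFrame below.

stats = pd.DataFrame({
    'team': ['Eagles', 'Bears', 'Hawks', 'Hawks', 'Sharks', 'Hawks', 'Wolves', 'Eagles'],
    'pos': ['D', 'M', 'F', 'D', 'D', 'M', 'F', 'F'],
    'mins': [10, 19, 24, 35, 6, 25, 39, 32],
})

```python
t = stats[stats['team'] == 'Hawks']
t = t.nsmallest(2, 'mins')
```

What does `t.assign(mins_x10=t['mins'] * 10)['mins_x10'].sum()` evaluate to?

490

filter rows where team == 'Hawks':
    team pos  mins
2  Hawks   F    24
3  Hawks   D    35
5  Hawks   M    25
take 2 rows with smallest mins:
    team pos  mins
2  Hawks   F    24
5  Hawks   M    25
add column mins_x10 = t['mins'] * 10:
    team pos  mins  mins_x10
2  Hawks   F    24       240
5  Hawks   M    25       250
Then the sum of column 'mins_x10': 490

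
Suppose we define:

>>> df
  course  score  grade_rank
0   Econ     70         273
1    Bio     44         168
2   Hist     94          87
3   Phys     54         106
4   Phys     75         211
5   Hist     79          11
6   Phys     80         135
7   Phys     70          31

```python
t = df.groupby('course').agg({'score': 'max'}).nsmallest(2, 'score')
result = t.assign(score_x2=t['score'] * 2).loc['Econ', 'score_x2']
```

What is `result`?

group by course, max of score:
        score
course       
Bio        44
Econ       70
Hist       94
Phys       80
take 2 rows with smallest score:
        score
course       
Bio        44
Econ       70
add column score_x2 = t['score'] * 2:
        score  score_x2
course                 
Bio        44        88
Econ       70       140
Finally, value at row 'Econ', column 'score_x2' = 140.

140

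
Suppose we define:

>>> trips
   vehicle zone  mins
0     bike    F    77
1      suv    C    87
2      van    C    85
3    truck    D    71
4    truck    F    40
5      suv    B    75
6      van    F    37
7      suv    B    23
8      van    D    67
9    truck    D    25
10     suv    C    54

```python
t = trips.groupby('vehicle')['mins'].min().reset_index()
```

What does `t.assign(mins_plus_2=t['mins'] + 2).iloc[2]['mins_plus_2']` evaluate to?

group by vehicle, min of mins:
vehicle
bike     77
suv      23
truck    25
van      37
Name: mins, dtype: int64
reset_index():
  vehicle  mins
0    bike    77
1     suv    23
2   truck    25
3     van    37
add column mins_plus_2 = t['mins'] + 2:
  vehicle  mins  mins_plus_2
0    bike    77           79
1     suv    23           25
2   truck    25           27
3     van    37           39
So iloc[2]['mins_plus_2'] = 27.

27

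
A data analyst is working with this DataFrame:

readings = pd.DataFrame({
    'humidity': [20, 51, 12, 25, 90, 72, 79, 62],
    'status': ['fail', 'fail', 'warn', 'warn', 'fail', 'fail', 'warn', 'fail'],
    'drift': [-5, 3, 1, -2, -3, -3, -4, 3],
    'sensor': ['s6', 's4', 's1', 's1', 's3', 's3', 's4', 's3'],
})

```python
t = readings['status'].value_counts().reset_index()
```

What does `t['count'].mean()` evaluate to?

value_counts of status:
status
fail    5
warn    3
Name: count, dtype: int64
reset_index():
  status  count
0   fail      5
1   warn      3
Taking the mean of column 'count' gives 4.0.

4.0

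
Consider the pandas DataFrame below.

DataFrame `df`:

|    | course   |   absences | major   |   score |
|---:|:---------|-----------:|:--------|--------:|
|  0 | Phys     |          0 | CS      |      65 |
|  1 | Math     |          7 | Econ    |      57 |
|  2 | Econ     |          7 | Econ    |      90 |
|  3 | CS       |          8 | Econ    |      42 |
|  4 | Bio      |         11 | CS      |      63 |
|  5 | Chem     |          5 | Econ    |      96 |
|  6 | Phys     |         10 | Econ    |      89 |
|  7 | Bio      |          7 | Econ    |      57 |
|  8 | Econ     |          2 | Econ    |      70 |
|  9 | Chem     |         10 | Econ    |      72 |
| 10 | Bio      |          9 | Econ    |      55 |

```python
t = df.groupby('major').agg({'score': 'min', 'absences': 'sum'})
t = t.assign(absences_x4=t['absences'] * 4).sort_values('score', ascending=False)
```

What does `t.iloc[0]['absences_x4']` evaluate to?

44

group by major: min(score), sum(absences):
       score  absences
major                 
CS        63        11
Econ      42        65
add column absences_x4 = t['absences'] * 4:
       score  absences  absences_x4
major                              
CS        63        11           44
Econ      42        65          260
sort by score descending:
       score  absences  absences_x4
major                              
CS        63        11           44
Econ      42        65          260
Reading off the value at position 0, column 'absences_x4', we get 44.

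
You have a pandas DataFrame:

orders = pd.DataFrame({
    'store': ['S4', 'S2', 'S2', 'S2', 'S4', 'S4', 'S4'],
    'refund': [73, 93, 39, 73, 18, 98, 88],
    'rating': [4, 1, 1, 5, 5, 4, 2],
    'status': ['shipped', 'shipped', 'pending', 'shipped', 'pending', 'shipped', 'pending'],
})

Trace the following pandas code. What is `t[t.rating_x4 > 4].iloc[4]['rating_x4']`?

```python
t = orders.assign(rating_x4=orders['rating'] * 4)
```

add column rating_x4 = orders['rating'] * 4:
  store  refund  rating   status  rating_x4
0    S4      73       4  shipped         16
1    S2      93       1  shipped          4
2    S2      39       1  pending          4
3    S2      73       5  shipped         20
4    S4      18       5  pending         20
5    S4      98       4  shipped         16
6    S4      88       2  pending          8
filter rows where rating_x4 > 4:
  store  refund  rating   status  rating_x4
0    S4      73       4  shipped         16
3    S2      73       5  shipped         20
4    S4      18       5  pending         20
5    S4      98       4  shipped         16
6    S4      88       2  pending          8
The value at position 4, column 'rating_x4' is 8.

8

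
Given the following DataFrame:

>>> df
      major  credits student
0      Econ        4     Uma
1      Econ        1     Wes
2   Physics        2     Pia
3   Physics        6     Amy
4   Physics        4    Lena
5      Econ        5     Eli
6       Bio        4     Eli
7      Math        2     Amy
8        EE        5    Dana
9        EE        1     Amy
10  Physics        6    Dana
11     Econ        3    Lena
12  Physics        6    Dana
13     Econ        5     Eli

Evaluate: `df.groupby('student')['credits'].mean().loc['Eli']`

group by student, mean of credits:
student
Amy     3.000000
Dana    5.666667
Eli     4.666667
Lena    3.500000
Pia     2.000000
Uma     4.000000
Wes     1.000000
Name: credits, dtype: float64

4.66666666667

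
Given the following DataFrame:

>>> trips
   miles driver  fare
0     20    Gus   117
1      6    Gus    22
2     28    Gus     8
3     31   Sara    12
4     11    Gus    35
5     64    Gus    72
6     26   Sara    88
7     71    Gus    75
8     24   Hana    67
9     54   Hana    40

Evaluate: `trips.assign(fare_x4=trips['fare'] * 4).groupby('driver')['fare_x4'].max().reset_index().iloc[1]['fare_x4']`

add column fare_x4 = trips['fare'] * 4:
   miles driver  fare  fare_x4
0     20    Gus   117      468
1      6    Gus    22       88
2     28    Gus     8       32
3     31   Sara    12       48
4     11    Gus    35      140
5     64    Gus    72      288
6     26   Sara    88      352
7     71    Gus    75      300
8     24   Hana    67      268
9     54   Hana    40      160
group by driver, max of fare_x4:
driver
Gus     468
Hana    268
Sara    352
Name: fare_x4, dtype: int64
reset_index():
  driver  fare_x4
0    Gus      468
1   Hana      268
2   Sara      352
Finally, value at position 1, column 'fare_x4' = 268.

268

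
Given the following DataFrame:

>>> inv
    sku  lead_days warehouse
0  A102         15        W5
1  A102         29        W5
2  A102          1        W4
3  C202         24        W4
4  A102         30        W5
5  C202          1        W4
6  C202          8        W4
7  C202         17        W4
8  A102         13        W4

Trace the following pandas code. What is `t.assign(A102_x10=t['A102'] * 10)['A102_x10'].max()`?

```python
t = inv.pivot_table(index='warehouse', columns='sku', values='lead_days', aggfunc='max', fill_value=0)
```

pivot: rows=warehouse, cols=sku, max(lead_days):
sku        A102  C202
warehouse            
W4           13    24
W5           30     0
add column A102_x10 = t['A102'] * 10:
sku        A102  C202  A102_x10
warehouse                      
W4           13    24       130
W5           30     0       300

300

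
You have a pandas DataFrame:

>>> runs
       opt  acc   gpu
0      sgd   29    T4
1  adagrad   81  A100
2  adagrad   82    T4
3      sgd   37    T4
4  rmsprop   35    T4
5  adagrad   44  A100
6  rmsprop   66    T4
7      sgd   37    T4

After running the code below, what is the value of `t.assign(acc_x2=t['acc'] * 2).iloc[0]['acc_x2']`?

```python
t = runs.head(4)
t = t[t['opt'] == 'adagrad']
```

take first 4 rows:
       opt  acc   gpu
0      sgd   29    T4
1  adagrad   81  A100
2  adagrad   82    T4
3      sgd   37    T4
filter rows where opt == 'adagrad':
       opt  acc   gpu
1  adagrad   81  A100
2  adagrad   82    T4
add column acc_x2 = t['acc'] * 2:
       opt  acc   gpu  acc_x2
1  adagrad   81  A100     162
2  adagrad   82    T4     164
Finally, value at position 0, column 'acc_x2' = 162.

162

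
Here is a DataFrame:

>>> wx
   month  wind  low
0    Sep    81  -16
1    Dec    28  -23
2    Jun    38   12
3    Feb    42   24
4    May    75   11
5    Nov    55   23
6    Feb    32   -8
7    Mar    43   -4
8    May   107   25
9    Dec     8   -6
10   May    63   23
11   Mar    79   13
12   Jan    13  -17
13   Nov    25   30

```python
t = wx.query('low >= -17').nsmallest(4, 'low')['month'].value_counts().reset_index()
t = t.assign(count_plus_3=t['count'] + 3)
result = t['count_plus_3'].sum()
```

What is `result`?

16

filter rows where low >= -17:
   month  wind  low
0    Sep    81  -16
2    Jun    38   12
3    Feb    42   24
4    May    75   11
5    Nov    55   23
6    Feb    32   -8
7    Mar    43   -4
8    May   107   25
9    Dec     8   -6
10   May    63   23
11   Mar    79   13
12   Jan    13  -17
13   Nov    25   30
take 4 rows with smallest low:
   month  wind  low
12   Jan    13  -17
0    Sep    81  -16
6    Feb    32   -8
9    Dec     8   -6
value_counts of month:
month
Jan    1
Sep    1
Feb    1
Dec    1
Name: count, dtype: int64
reset_index():
  month  count
0   Jan      1
1   Sep      1
2   Feb      1
3   Dec      1
add column count_plus_3 = t['count'] + 3:
  month  count  count_plus_3
0   Jan      1             4
1   Sep      1             4
2   Feb      1             4
3   Dec      1             4
Taking the sum of column 'count_plus_3' gives 16.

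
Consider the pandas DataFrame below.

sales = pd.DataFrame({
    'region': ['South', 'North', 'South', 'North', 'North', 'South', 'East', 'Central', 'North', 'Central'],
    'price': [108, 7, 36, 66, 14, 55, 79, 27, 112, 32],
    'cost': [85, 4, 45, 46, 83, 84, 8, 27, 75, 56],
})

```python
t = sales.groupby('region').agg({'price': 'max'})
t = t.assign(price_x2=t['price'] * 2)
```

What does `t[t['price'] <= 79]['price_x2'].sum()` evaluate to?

group by region, max of price:
         price
region        
Central     32
East        79
North      112
South      108
add column price_x2 = t['price'] * 2:
         price  price_x2
region                  
Central     32        64
East        79       158
North      112       224
South      108       216
filter rows where price <= 79:
         price  price_x2
region                  
Central     32        64
East        79       158

222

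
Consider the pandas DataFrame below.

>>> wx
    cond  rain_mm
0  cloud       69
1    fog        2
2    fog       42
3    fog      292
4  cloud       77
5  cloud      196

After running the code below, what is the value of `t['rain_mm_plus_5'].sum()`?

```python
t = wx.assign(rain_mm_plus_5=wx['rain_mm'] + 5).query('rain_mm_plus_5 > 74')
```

580

add column rain_mm_plus_5 = wx['rain_mm'] + 5:
    cond  rain_mm  rain_mm_plus_5
0  cloud       69              74
1    fog        2               7
2    fog       42              47
3    fog      292             297
4  cloud       77              82
5  cloud      196             201
filter rows where rain_mm_plus_5 > 74:
    cond  rain_mm  rain_mm_plus_5
3    fog      292             297
4  cloud       77              82
5  cloud      196             201
Reading off the sum of column 'rain_mm_plus_5', we get 580.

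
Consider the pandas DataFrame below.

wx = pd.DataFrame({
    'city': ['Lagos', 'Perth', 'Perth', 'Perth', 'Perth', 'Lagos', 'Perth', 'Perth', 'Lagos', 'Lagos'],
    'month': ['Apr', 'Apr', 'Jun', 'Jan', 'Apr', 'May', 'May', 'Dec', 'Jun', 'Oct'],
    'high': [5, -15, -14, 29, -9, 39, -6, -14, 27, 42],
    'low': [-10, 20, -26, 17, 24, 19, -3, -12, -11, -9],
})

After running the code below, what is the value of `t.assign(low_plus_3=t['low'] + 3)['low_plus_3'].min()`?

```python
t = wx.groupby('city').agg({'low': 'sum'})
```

-8

group by city, sum of low:
       low
city      
Lagos  -11
Perth   20
add column low_plus_3 = t['low'] + 3:
       low  low_plus_3
city                  
Lagos  -11          -8
Perth   20          23
Reading off the min of column 'low_plus_3', we get -8.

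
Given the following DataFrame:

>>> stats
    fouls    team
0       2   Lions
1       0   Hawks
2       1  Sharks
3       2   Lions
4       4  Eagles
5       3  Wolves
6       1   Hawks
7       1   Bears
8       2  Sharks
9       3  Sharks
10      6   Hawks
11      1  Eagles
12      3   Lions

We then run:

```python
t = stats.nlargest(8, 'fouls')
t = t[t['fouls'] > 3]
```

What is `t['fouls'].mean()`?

5.0

take 8 rows with largest fouls:
    fouls    team
10      6   Hawks
4       4  Eagles
5       3  Wolves
9       3  Sharks
12      3   Lions
0       2   Lions
3       2   Lions
8       2  Sharks
filter rows where fouls > 3:
    fouls    team
10      6   Hawks
4       4  Eagles
Taking the mean of column 'fouls' gives 5.0.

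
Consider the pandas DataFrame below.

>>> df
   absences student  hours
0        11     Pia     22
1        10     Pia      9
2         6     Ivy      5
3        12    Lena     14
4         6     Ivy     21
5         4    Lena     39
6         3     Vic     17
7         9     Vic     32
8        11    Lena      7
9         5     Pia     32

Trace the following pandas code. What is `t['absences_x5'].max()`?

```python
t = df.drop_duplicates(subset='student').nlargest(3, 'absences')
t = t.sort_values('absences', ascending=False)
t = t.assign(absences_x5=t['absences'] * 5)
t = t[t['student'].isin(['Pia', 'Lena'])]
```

drop duplicate student (keep=first):
   absences student  hours
0        11     Pia     22
2         6     Ivy      5
3        12    Lena     14
6         3     Vic     17
take 3 rows with largest absences:
   absences student  hours
3        12    Lena     14
0        11     Pia     22
2         6     Ivy      5
sort by absences descending:
   absences student  hours
3        12    Lena     14
0        11     Pia     22
2         6     Ivy      5
add column absences_x5 = t['absences'] * 5:
   absences student  hours  absences_x5
3        12    Lena     14           60
0        11     Pia     22           55
2         6     Ivy      5           30
filter rows where student in ['Pia', 'Lena']:
   absences student  hours  absences_x5
3        12    Lena     14           60
0        11     Pia     22           55

60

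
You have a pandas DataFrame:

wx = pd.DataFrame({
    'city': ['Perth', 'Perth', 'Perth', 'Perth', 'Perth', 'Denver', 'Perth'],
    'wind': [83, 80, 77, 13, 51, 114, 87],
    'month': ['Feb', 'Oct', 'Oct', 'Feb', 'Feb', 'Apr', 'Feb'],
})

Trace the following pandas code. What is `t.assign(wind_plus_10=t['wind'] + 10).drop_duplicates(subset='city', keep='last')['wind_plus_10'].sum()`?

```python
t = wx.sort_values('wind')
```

sort by wind:
     city  wind month
3   Perth    13   Feb
4   Perth    51   Feb
2   Perth    77   Oct
1   Perth    80   Oct
0   Perth    83   Feb
6   Perth    87   Feb
5  Denver   114   Apr
add column wind_plus_10 = t['wind'] + 10:
     city  wind month  wind_plus_10
3   Perth    13   Feb            23
4   Perth    51   Feb            61
2   Perth    77   Oct            87
1   Perth    80   Oct            90
0   Perth    83   Feb            93
6   Perth    87   Feb            97
5  Denver   114   Apr           124
drop duplicate city (keep=last):
     city  wind month  wind_plus_10
6   Perth    87   Feb            97
5  Denver   114   Apr           124

221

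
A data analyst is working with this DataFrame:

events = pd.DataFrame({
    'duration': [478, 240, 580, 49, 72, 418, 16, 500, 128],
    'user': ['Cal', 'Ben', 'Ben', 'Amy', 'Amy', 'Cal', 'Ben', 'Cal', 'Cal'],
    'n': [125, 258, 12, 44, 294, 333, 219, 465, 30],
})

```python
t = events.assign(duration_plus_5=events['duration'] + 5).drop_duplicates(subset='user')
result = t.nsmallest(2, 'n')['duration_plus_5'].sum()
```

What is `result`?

add column duration_plus_5 = events['duration'] + 5:
   duration user    n  duration_plus_5
0       478  Cal  125              483
1       240  Ben  258              245
2       580  Ben   12              585
3        49  Amy   44               54
4        72  Amy  294               77
5       418  Cal  333              423
6        16  Ben  219               21
7       500  Cal  465              505
8       128  Cal   30              133
drop duplicate user (keep=first):
   duration user    n  duration_plus_5
0       478  Cal  125              483
1       240  Ben  258              245
3        49  Amy   44               54
take 2 rows with smallest n:
   duration user    n  duration_plus_5
3        49  Amy   44               54
0       478  Cal  125              483
Taking the sum of column 'duration_plus_5' gives 537.

537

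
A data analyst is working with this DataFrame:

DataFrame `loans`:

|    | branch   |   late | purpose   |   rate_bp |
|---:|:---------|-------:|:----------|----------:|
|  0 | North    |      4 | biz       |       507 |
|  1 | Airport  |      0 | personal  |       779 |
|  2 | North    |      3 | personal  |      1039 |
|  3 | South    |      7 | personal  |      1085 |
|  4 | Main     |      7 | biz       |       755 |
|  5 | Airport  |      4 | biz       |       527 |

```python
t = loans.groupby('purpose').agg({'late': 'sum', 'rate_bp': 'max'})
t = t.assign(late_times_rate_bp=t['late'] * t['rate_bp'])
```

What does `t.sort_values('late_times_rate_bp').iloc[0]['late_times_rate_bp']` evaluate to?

group by purpose: sum(late), max(rate_bp):
          late  rate_bp
purpose                
biz         15      755
personal    10     1085
add column late_times_rate_bp = t['late'] * t['rate_bp']:
          late  rate_bp  late_times_rate_bp
purpose                                    
biz         15      755               11325
personal    10     1085               10850
sort by late_times_rate_bp:
          late  rate_bp  late_times_rate_bp
purpose                                    
personal    10     1085               10850
biz         15      755               11325
Reading off the value at position 0, column 'late_times_rate_bp', we get 10850.

10850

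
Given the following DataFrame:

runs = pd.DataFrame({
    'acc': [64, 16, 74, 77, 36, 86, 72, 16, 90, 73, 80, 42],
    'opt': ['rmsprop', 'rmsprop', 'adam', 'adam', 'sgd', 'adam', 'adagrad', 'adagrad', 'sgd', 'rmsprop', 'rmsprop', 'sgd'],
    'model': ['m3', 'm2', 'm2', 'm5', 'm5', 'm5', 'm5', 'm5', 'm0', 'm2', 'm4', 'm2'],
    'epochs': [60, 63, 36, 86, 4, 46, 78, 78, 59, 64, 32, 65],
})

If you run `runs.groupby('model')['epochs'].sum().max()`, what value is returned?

292

group by model, sum of epochs:
model
m0     59
m2    228
m3     60
m4     32
m5    292
Name: epochs, dtype: int64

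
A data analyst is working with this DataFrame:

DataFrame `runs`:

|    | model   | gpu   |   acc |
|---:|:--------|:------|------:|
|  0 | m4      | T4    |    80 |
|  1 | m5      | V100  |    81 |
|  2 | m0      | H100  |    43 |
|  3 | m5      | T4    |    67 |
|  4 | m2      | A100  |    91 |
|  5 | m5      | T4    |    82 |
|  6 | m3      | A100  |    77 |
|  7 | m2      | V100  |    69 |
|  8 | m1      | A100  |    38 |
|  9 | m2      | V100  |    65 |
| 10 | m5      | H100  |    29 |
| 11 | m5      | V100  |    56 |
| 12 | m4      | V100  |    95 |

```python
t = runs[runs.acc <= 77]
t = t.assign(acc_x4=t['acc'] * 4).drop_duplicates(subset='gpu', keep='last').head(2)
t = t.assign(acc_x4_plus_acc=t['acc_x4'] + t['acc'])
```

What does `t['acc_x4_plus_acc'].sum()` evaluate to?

525

filter rows where acc <= 77:
   model   gpu  acc
2     m0  H100   43
3     m5    T4   67
6     m3  A100   77
7     m2  V100   69
8     m1  A100   38
9     m2  V100   65
10    m5  H100   29
11    m5  V100   56
add column acc_x4 = t['acc'] * 4:
   model   gpu  acc  acc_x4
2     m0  H100   43     172
3     m5    T4   67     268
6     m3  A100   77     308
7     m2  V100   69     276
8     m1  A100   38     152
9     m2  V100   65     260
10    m5  H100   29     116
11    m5  V100   56     224
drop duplicate gpu (keep=last):
   model   gpu  acc  acc_x4
3     m5    T4   67     268
8     m1  A100   38     152
10    m5  H100   29     116
11    m5  V100   56     224
take first 2 rows:
  model   gpu  acc  acc_x4
3    m5    T4   67     268
8    m1  A100   38     152
add column acc_x4_plus_acc = t['acc_x4'] + t['acc']:
  model   gpu  acc  acc_x4  acc_x4_plus_acc
3    m5    T4   67     268              335
8    m1  A100   38     152              190
Reading off the sum of column 'acc_x4_plus_acc', we get 525.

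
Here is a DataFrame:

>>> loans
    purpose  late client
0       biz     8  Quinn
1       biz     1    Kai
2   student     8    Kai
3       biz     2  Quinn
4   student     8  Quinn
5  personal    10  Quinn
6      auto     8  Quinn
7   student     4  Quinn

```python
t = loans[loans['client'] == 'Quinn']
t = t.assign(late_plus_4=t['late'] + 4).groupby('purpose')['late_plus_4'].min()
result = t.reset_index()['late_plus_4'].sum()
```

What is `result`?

40

filter rows where client == 'Quinn':
    purpose  late client
0       biz     8  Quinn
3       biz     2  Quinn
4   student     8  Quinn
5  personal    10  Quinn
6      auto     8  Quinn
7   student     4  Quinn
add column late_plus_4 = t['late'] + 4:
    purpose  late client  late_plus_4
0       biz     8  Quinn           12
3       biz     2  Quinn            6
4   student     8  Quinn           12
5  personal    10  Quinn           14
6      auto     8  Quinn           12
7   student     4  Quinn            8
group by purpose, min of late_plus_4:
purpose
auto        12
biz          6
personal    14
student      8
Name: late_plus_4, dtype: int64
reset_index():
    purpose  late_plus_4
0      auto           12
1       biz            6
2  personal           14
3   student            8
So sum() = 40.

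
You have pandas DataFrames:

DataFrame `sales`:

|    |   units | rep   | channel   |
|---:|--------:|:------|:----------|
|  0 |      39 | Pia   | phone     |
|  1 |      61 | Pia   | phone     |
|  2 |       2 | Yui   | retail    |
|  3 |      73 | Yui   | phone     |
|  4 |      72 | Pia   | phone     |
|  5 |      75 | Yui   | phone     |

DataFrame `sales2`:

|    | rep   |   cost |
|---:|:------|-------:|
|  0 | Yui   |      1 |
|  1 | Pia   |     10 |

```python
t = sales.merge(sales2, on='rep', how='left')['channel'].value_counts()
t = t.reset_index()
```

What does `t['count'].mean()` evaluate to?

merge on 'rep' (how='left') → 6 rows:
   units  rep channel  cost
0     39  Pia   phone    10
1     61  Pia   phone    10
2      2  Yui  retail     1
3     73  Yui   phone     1
4     72  Pia   phone    10
5     75  Yui   phone     1
value_counts of channel:
channel
phone     5
retail    1
Name: count, dtype: int64
reset_index():
  channel  count
0   phone      5
1  retail      1

3.0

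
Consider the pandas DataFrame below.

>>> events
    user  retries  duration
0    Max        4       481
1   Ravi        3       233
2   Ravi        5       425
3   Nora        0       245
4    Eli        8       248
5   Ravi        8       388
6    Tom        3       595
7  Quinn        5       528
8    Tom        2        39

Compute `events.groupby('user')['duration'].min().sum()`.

1774

group by user, min of duration:
user
Eli      248
Max      481
Nora     245
Quinn    528
Ravi     233
Tom       39
Name: duration, dtype: int64
Then the sum of the resulting series: 1774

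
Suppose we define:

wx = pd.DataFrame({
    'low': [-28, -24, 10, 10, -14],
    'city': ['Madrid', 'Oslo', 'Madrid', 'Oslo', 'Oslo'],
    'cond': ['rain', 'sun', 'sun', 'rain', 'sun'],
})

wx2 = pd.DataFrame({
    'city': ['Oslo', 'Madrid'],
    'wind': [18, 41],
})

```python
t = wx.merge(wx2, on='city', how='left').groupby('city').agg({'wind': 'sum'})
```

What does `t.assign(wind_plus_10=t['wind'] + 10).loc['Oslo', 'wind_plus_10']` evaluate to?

64

merge on 'city' (how='left') → 5 rows:
   low    city  cond  wind
0  -28  Madrid  rain    41
1  -24    Oslo   sun    18
2   10  Madrid   sun    41
3   10    Oslo  rain    18
4  -14    Oslo   sun    18
group by city, sum of wind:
        wind
city        
Madrid    82
Oslo      54
add column wind_plus_10 = t['wind'] + 10:
        wind  wind_plus_10
city                      
Madrid    82            92
Oslo      54            64
value at row 'Oslo', column 'wind_plus_10' → 64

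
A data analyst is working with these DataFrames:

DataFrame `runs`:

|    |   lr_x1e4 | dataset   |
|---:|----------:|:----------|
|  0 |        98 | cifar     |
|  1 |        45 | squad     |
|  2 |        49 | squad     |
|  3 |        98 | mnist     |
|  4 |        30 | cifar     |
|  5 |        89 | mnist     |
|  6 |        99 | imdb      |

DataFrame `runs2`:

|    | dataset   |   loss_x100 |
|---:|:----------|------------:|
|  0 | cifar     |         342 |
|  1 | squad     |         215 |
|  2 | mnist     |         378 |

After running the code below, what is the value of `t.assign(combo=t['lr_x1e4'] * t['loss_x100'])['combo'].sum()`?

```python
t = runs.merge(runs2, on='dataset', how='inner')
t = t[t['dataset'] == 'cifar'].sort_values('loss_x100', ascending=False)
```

43776

merge on 'dataset' (how='inner') → 6 rows:
   lr_x1e4 dataset  loss_x100
0       98   cifar        342
1       45   squad        215
2       49   squad        215
3       98   mnist        378
4       30   cifar        342
5       89   mnist        378
filter rows where dataset == 'cifar':
   lr_x1e4 dataset  loss_x100
0       98   cifar        342
4       30   cifar        342
sort by loss_x100 descending:
   lr_x1e4 dataset  loss_x100
0       98   cifar        342
4       30   cifar        342
add column combo = t['lr_x1e4'] * t['loss_x100']:
   lr_x1e4 dataset  loss_x100  combo
0       98   cifar        342  33516
4       30   cifar        342  10260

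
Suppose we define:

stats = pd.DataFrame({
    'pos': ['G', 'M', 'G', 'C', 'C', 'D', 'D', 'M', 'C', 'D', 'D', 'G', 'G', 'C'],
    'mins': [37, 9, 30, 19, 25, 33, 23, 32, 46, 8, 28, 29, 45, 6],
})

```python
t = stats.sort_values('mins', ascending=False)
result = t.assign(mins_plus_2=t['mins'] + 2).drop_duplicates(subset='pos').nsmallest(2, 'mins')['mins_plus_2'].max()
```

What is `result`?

sort by mins descending:
   pos  mins
8    C    46
12   G    45
0    G    37
5    D    33
7    M    32
2    G    30
11   G    29
10   D    28
4    C    25
6    D    23
3    C    19
1    M     9
9    D     8
13   C     6
add column mins_plus_2 = t['mins'] + 2:
   pos  mins  mins_plus_2
8    C    46           48
12   G    45           47
0    G    37           39
5    D    33           35
7    M    32           34
2    G    30           32
11   G    29           31
10   D    28           30
4    C    25           27
6    D    23           25
3    C    19           21
1    M     9           11
9    D     8           10
13   C     6            8
drop duplicate pos (keep=first):
   pos  mins  mins_plus_2
8    C    46           48
12   G    45           47
5    D    33           35
7    M    32           34
take 2 rows with smallest mins:
  pos  mins  mins_plus_2
7   M    32           34
5   D    33           35
Reading off the max of column 'mins_plus_2', we get 35.

35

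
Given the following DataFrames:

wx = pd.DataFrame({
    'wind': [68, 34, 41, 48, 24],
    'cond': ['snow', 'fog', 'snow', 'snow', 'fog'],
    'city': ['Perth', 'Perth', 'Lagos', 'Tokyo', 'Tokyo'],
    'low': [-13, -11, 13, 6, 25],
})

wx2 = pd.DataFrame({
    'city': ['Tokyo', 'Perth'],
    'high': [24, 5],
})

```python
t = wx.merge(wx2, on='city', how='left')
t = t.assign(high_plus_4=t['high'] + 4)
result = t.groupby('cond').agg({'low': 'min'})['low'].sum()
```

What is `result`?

merge on 'city' (how='left') → 5 rows:
   wind  cond   city  low  high
0    68  snow  Perth  -13   5.0
1    34   fog  Perth  -11   5.0
2    41  snow  Lagos   13   NaN
3    48  snow  Tokyo    6  24.0
4    24   fog  Tokyo   25  24.0
add column high_plus_4 = t['high'] + 4:
   wind  cond   city  low  high  high_plus_4
0    68  snow  Perth  -13   5.0          9.0
1    34   fog  Perth  -11   5.0          9.0
2    41  snow  Lagos   13   NaN          NaN
3    48  snow  Tokyo    6  24.0         28.0
4    24   fog  Tokyo   25  24.0         28.0
group by cond, min of low:
      low
cond     
fog   -11
snow  -13

-24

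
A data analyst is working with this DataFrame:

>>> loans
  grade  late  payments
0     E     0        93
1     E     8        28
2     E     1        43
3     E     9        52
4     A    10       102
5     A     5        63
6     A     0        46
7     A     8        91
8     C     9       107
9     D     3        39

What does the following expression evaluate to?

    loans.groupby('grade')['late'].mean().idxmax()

group by grade, mean of late:
grade
A    5.75
C    9.00
D    3.00
E    4.50
Name: late, dtype: float64
Hence C.

C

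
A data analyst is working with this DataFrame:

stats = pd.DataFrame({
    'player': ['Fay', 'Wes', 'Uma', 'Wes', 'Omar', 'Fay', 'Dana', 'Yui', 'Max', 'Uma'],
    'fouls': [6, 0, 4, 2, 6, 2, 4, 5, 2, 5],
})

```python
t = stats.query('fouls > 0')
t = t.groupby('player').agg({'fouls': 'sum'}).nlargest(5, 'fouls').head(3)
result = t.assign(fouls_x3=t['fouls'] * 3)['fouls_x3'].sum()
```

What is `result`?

69

filter rows where fouls > 0:
  player  fouls
0    Fay      6
2    Uma      4
3    Wes      2
4   Omar      6
5    Fay      2
6   Dana      4
7    Yui      5
8    Max      2
9    Uma      5
group by player, sum of fouls:
        fouls
player       
Dana        4
Fay         8
Max         2
Omar        6
Uma         9
Wes         2
Yui         5
take 5 rows with largest fouls:
        fouls
player       
Uma         9
Fay         8
Omar        6
Yui         5
Dana        4
take first 3 rows:
        fouls
player       
Uma         9
Fay         8
Omar        6
add column fouls_x3 = t['fouls'] * 3:
        fouls  fouls_x3
player                 
Uma         9        27
Fay         8        24
Omar        6        18
Taking the sum of column 'fouls_x3' gives 69.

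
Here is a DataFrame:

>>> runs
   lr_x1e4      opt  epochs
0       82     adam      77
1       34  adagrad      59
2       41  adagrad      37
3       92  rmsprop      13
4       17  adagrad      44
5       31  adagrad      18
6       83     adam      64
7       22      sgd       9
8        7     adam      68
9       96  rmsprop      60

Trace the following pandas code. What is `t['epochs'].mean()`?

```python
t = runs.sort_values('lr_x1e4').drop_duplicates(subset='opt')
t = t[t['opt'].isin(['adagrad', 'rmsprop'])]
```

28.5

sort by lr_x1e4:
   lr_x1e4      opt  epochs
8        7     adam      68
4       17  adagrad      44
7       22      sgd       9
5       31  adagrad      18
1       34  adagrad      59
2       41  adagrad      37
0       82     adam      77
6       83     adam      64
3       92  rmsprop      13
9       96  rmsprop      60
drop duplicate opt (keep=first):
   lr_x1e4      opt  epochs
8        7     adam      68
4       17  adagrad      44
7       22      sgd       9
3       92  rmsprop      13
filter rows where opt in ['adagrad', 'rmsprop']:
   lr_x1e4      opt  epochs
4       17  adagrad      44
3       92  rmsprop      13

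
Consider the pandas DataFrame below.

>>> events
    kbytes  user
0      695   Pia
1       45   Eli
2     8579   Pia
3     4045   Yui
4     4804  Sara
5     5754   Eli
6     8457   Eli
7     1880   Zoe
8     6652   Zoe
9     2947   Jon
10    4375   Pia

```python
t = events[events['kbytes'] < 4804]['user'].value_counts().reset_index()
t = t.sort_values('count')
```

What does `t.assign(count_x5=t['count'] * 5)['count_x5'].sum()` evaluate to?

30

filter rows where kbytes < 4804:
    kbytes user
0      695  Pia
1       45  Eli
3     4045  Yui
7     1880  Zoe
9     2947  Jon
10    4375  Pia
value_counts of user:
user
Pia    2
Eli    1
Yui    1
Zoe    1
Jon    1
Name: count, dtype: int64
reset_index():
  user  count
0  Pia      2
1  Eli      1
2  Yui      1
3  Zoe      1
4  Jon      1
sort by count:
  user  count
1  Eli      1
2  Yui      1
3  Zoe      1
4  Jon      1
0  Pia      2
add column count_x5 = t['count'] * 5:
  user  count  count_x5
1  Eli      1         5
2  Yui      1         5
3  Zoe      1         5
4  Jon      1         5
0  Pia      2        10
So sum() = 30.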